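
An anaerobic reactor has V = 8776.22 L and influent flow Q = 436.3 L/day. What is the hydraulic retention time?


HRT = V / Q
= 8776.22 / 436.3
= 20.1151 days

20.1151 days


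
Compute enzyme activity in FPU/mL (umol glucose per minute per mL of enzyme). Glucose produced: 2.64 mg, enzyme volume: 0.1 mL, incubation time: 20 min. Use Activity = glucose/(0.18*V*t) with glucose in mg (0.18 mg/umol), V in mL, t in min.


Activity = glucose_mg / (0.18 mg/umol * V_mL * t_min)
= 2.64 / (0.18 * 0.1 * 20)
= 7.3333 FPU/mL

7.3333 FPU/mL


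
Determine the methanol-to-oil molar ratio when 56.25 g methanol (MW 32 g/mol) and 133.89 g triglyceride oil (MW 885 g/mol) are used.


Molar ratio = n_MeOH / n_oil = (MeOH/32) / (oil/885) = (MeOH * 885) / (32 * oil)
= (56.25 * 885) / (32 * 133.89)
= 11.6190

11.6190


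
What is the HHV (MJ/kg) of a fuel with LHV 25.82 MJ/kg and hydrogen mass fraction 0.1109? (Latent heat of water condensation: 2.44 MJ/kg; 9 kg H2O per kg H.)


HHV = LHV + H_frac * 9 * 2.44
= 25.82 + 0.1109 * 9 * 2.44
= 28.2554 MJ/kg

28.2554 MJ/kg


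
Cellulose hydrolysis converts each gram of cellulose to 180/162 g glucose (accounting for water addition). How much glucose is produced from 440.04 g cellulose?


glucose = cellulose * 180/162
= 440.04 * 180/162
= 488.9333 g

488.9333 g


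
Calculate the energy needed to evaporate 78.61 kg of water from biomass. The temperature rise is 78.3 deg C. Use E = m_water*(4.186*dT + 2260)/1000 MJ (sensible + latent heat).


E = m_water * (4.186 * dT + 2260) / 1000
= 78.61 * (4.186 * 78.3 + 2260) / 1000
= 203.4241 MJ

203.4241 MJ


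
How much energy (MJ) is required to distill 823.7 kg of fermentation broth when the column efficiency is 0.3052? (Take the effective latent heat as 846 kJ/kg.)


E = m * 846 / (eta * 1000)
= 823.7 * 846 / (0.3052 * 1000)
= 2283.2575 MJ

2283.2575 MJ


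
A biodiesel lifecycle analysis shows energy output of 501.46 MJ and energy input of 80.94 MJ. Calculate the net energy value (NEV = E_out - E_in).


NEV = E_out - E_in
= 501.46 - 80.94
= 420.5200 MJ

420.5200 MJ


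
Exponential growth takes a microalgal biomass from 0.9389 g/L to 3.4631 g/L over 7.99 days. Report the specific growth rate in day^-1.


mu = ln(X2/X1) / dt
= ln(3.4631/0.9389) / 7.99
= 0.1634 per day

0.1634 per day


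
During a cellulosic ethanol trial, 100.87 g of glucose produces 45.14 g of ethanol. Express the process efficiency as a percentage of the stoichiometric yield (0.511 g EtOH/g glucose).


Fermentation efficiency = (actual / (0.511 * glucose)) * 100
= (45.14 / (0.511 * 100.87)) * 100
= 87.5747%

87.5747%


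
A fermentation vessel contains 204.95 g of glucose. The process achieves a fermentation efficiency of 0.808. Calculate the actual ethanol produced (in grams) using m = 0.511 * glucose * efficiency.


Actual ethanol: m = 0.511 * 204.95 * 0.808
m = 84.6214 g

84.6214 g


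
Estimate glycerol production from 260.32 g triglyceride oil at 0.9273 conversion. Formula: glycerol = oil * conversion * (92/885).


glycerol = oil * conv * (92/885)
= 260.32 * 0.9273 * 92 / 885
= 25.0941 g

25.0941 g


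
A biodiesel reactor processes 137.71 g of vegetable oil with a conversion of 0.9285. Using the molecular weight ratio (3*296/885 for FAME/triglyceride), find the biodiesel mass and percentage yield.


m_FAME = oil * conv * (3 * 296 / 885) = oil * conv * (888/885)
= 137.71 * 0.9285 * 888 / 885
= 128.2972 g
Y = m_FAME / oil * 100 = conv * (888/885) * 100
= 0.9285 * 888 / 885 * 100
= 93.16%

128.2972 g FAME; Y = 93.16%


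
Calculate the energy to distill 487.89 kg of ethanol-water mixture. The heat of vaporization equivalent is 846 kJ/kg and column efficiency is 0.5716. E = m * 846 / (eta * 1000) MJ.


E = m * 846 / (eta * 1000)
= 487.89 * 846 / (0.5716 * 1000)
= 722.1045 MJ

722.1045 MJ


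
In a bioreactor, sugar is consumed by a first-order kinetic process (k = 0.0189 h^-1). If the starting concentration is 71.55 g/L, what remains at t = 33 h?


S = S0 * exp(-k * t)
S = 71.55 * exp(-0.0189 * 33)
S = 38.3478 g/L

38.3478 g/L


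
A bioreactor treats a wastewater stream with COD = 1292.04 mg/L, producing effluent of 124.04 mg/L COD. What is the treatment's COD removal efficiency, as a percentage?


eta = (COD_in - COD_out) / COD_in * 100
= (1292.04 - 124.04) / 1292.04 * 100
= 90.3997%

90.3997%


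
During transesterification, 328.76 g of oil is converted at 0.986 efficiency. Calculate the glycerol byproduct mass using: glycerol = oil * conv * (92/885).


glycerol = oil * conv * (92/885)
= 328.76 * 0.986 * 92 / 885
= 33.6977 g

33.6977 g


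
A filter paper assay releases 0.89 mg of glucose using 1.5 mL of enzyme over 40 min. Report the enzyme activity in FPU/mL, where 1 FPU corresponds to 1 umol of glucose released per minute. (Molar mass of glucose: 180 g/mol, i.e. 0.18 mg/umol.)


Activity = glucose_mg / (0.18 mg/umol * V_mL * t_min)
= 0.89 / (0.18 * 1.5 * 40)
= 0.0824 FPU/mL

0.0824 FPU/mL


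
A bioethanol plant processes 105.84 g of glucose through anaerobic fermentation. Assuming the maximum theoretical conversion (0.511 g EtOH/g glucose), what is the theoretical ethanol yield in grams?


Theoretical ethanol yield: m_EtOH = 0.511 * m_glucose
m_EtOH = 0.511 * 105.84 = 54.0842 g

54.0842 g


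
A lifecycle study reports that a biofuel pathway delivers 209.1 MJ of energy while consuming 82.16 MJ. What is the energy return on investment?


EROI = E_out / E_in
= 209.1 / 82.16
= 2.5450

2.5450


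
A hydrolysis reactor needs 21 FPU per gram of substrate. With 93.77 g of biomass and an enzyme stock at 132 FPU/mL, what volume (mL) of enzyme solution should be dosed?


V = dosage * m_sub / activity
V = 21 * 93.77 / 132
V = 14.9180 mL

14.9180 mL


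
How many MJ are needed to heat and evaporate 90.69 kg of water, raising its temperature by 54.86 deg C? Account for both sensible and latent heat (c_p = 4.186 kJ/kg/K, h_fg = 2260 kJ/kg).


E = m_water * (4.186 * dT + 2260) / 1000
= 90.69 * (4.186 * 54.86 + 2260) / 1000
= 225.7858 MJ

225.7858 MJ


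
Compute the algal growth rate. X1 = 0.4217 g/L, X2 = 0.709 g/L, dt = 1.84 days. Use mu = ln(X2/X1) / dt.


mu = ln(X2/X1) / dt
= ln(0.709/0.4217) / 1.84
= 0.2824 per day

0.2824 per day


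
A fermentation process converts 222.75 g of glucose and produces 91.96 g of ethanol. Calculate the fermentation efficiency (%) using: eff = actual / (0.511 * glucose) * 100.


Fermentation efficiency = (actual / (0.511 * glucose)) * 100
= (91.96 / (0.511 * 222.75)) * 100
= 80.7905%

80.7905%


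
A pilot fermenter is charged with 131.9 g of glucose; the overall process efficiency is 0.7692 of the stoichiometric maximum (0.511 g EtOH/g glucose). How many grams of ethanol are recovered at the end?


Actual ethanol: m = 0.511 * 131.9 * 0.7692
m = 51.8448 g

51.8448 g


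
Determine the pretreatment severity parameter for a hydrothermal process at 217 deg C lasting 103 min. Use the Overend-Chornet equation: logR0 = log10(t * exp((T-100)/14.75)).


logR0 = log10(t * exp((T - 100) / 14.75))
= log10(103 * exp((217 - 100) / 14.75))
= 5.4577

5.4577


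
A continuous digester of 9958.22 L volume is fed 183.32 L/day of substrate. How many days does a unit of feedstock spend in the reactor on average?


HRT = V / Q
= 9958.22 / 183.32
= 54.3215 days

54.3215 days


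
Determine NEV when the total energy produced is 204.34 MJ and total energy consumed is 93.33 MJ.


NEV = E_out - E_in
= 204.34 - 93.33
= 111.0100 MJ

111.0100 MJ


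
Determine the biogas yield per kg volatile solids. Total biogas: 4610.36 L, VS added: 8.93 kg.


Y = V / VS
= 4610.36 / 8.93
= 516.2777 L/kg VS

516.2777 L/kg VS


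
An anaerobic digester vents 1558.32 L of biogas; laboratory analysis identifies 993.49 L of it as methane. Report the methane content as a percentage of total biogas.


CH4% = V_CH4 / V_total * 100
= 993.49 / 1558.32 * 100
= 63.7539%

63.7539%


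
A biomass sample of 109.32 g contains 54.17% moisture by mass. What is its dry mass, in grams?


Wd = Ww * (1 - MC/100)
= 109.32 * (1 - 54.17/100)
= 50.1014 g

50.1014 g


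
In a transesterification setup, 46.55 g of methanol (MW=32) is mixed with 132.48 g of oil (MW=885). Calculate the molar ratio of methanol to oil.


Molar ratio = n_MeOH / n_oil = (MeOH/32) / (oil/885) = (MeOH * 885) / (32 * oil)
= (46.55 * 885) / (32 * 132.48)
= 9.7177

9.7177


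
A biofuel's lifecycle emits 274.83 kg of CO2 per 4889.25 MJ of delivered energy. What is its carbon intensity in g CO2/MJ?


CI = CO2 * 1000 / E
= 274.83 * 1000 / 4889.25
= 56.2111 g CO2/MJ

56.2111 g CO2/MJ


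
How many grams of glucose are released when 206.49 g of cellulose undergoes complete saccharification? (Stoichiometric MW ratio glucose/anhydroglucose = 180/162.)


glucose = cellulose * 180/162
= 206.49 * 180/162
= 229.4333 g

229.4333 g


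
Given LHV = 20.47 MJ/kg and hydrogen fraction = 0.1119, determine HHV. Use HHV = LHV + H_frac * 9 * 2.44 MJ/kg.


HHV = LHV + H_frac * 9 * 2.44
= 20.47 + 0.1119 * 9 * 2.44
= 22.9273 MJ/kg

22.9273 MJ/kg


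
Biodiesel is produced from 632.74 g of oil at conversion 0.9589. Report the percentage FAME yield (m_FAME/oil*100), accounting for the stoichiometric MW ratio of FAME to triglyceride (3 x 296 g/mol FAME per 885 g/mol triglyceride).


m_FAME = oil * conv * (3 * 296 / 885) = oil * conv * (888/885)
= 632.74 * 0.9589 * 888 / 885
= 608.7911 g
Y = m_FAME / oil * 100 = conv * (888/885) * 100
= 0.9589 * 888 / 885 * 100
= 96.22%

96.22%


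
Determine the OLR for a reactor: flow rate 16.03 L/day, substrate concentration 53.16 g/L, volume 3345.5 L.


OLR = Q * S / V
= 16.03 * 53.16 / 3345.5
= 0.2547 g/L/day

0.2547 g/L/day


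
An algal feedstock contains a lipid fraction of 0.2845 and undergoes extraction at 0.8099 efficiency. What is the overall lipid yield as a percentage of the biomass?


Y = lipid_content * extraction_eff * 100
= 0.2845 * 0.8099 * 100
= 23.0417%

23.0417%


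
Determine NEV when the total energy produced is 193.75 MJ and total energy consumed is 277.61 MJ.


NEV = E_out - E_in
= 193.75 - 277.61
= -83.8600 MJ

-83.8600 MJ


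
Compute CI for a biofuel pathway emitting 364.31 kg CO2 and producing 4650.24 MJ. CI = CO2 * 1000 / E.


CI = CO2 * 1000 / E
= 364.31 * 1000 / 4650.24
= 78.3422 g CO2/MJ

78.3422 g CO2/MJ


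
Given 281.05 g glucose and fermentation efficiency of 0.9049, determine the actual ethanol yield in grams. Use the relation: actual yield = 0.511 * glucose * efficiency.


Actual ethanol: m = 0.511 * 281.05 * 0.9049
m = 129.9586 g

129.9586 g


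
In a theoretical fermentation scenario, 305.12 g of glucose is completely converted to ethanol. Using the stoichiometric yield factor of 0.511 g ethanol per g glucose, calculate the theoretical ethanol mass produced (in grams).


Theoretical ethanol yield: m_EtOH = 0.511 * m_glucose
m_EtOH = 0.511 * 305.12 = 155.9163 g

155.9163 g


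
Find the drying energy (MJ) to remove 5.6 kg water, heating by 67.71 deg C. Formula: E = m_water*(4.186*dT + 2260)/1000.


E = m_water * (4.186 * dT + 2260) / 1000
= 5.6 * (4.186 * 67.71 + 2260) / 1000
= 14.2432 MJ

14.2432 MJ


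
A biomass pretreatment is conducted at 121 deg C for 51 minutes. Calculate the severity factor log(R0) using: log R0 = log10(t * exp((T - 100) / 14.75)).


logR0 = log10(t * exp((T - 100) / 14.75))
= log10(51 * exp((121 - 100) / 14.75))
= 2.3259

2.3259


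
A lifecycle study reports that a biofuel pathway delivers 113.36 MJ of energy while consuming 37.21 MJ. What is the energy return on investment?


EROI = E_out / E_in
= 113.36 / 37.21
= 3.0465

3.0465


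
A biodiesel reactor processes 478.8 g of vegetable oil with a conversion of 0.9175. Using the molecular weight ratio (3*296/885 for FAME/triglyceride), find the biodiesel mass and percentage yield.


m_FAME = oil * conv * (3 * 296 / 885) = oil * conv * (888/885)
= 478.8 * 0.9175 * 888 / 885
= 440.7881 g
Y = m_FAME / oil * 100 = conv * (888/885) * 100
= 0.9175 * 888 / 885 * 100
= 92.06%

440.7881 g FAME; Y = 92.06%


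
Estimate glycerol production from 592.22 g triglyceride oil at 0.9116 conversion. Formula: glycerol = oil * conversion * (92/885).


glycerol = oil * conv * (92/885)
= 592.22 * 0.9116 * 92 / 885
= 56.1218 g

56.1218 g


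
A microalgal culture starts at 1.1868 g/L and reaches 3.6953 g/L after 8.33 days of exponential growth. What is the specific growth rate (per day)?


mu = ln(X2/X1) / dt
= ln(3.6953/1.1868) / 8.33
= 0.1364 per day

0.1364 per day


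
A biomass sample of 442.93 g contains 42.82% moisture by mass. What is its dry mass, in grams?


Wd = Ww * (1 - MC/100)
= 442.93 * (1 - 42.82/100)
= 253.2674 g

253.2674 g


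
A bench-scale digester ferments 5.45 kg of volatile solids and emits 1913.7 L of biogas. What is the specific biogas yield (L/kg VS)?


Y = V / VS
= 1913.7 / 5.45
= 351.1376 L/kg VS

351.1376 L/kg VS


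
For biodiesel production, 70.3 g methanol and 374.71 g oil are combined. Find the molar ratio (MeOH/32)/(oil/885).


Molar ratio = n_MeOH / n_oil = (MeOH/32) / (oil/885) = (MeOH * 885) / (32 * oil)
= (70.3 * 885) / (32 * 374.71)
= 5.1886

5.1886


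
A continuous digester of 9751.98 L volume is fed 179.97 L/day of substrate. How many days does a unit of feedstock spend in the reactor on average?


HRT = V / Q
= 9751.98 / 179.97
= 54.1867 days

54.1867 days


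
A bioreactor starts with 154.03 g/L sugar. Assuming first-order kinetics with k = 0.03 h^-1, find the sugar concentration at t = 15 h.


S = S0 * exp(-k * t)
S = 154.03 * exp(-0.03 * 15)
S = 98.2139 g/L

98.2139 g/L


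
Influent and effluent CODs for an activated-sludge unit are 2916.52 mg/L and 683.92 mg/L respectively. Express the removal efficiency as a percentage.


eta = (COD_in - COD_out) / COD_in * 100
= (2916.52 - 683.92) / 2916.52 * 100
= 76.5501%

76.5501%


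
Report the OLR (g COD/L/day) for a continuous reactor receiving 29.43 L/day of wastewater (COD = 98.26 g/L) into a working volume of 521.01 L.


OLR = Q * S / V
= 29.43 * 98.26 / 521.01
= 5.5504 g/L/day

5.5504 g/L/day


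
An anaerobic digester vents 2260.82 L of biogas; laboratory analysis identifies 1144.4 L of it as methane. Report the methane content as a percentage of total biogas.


CH4% = V_CH4 / V_total * 100
= 1144.4 / 2260.82 * 100
= 50.6188%

50.6188%


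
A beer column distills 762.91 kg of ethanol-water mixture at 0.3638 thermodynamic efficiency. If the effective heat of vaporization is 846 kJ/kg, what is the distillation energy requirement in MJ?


E = m * 846 / (eta * 1000)
= 762.91 * 846 / (0.3638 * 1000)
= 1774.1118 MJ

1774.1118 MJ


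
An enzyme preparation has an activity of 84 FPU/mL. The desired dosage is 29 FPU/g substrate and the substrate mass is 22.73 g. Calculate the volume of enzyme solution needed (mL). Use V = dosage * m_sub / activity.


V = dosage * m_sub / activity
V = 29 * 22.73 / 84
V = 7.8473 mL

7.8473 mL


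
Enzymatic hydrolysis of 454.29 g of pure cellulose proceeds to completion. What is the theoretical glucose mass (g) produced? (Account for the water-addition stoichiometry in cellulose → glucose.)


glucose = cellulose * 180/162
= 454.29 * 180/162
= 504.7667 g

504.7667 g


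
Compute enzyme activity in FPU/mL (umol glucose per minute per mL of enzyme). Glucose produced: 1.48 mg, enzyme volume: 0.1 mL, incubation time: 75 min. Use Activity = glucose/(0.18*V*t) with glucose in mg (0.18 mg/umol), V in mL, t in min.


Activity = glucose_mg / (0.18 mg/umol * V_mL * t_min)
= 1.48 / (0.18 * 0.1 * 75)
= 1.0963 FPU/mL

1.0963 FPU/mL


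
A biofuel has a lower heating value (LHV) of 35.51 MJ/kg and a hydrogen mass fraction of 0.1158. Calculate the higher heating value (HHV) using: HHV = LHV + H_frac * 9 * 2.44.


HHV = LHV + H_frac * 9 * 2.44
= 35.51 + 0.1158 * 9 * 2.44
= 38.0530 MJ/kg

38.0530 MJ/kg


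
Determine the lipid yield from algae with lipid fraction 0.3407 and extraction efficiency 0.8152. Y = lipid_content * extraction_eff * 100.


Y = lipid_content * extraction_eff * 100
= 0.3407 * 0.8152 * 100
= 27.7739%

27.7739%


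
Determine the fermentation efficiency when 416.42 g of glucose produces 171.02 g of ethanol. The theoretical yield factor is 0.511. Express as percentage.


Fermentation efficiency = (actual / (0.511 * glucose)) * 100
= (171.02 / (0.511 * 416.42)) * 100
= 80.3701%

80.3701%


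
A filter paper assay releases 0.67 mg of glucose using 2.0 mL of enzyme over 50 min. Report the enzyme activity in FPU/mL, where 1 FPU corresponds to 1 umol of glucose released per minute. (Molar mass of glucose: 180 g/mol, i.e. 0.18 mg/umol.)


Activity = glucose_mg / (0.18 mg/umol * V_mL * t_min)
= 0.67 / (0.18 * 2.0 * 50)
= 0.0372 FPU/mL

0.0372 FPU/mL


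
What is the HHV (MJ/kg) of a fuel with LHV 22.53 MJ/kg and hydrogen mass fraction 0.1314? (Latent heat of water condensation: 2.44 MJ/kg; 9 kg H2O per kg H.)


HHV = LHV + H_frac * 9 * 2.44
= 22.53 + 0.1314 * 9 * 2.44
= 25.4155 MJ/kg

25.4155 MJ/kg


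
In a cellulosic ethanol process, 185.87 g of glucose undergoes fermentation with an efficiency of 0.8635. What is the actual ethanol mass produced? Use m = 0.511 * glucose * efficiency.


Actual ethanol: m = 0.511 * 185.87 * 0.8635
m = 82.0149 g

82.0149 g


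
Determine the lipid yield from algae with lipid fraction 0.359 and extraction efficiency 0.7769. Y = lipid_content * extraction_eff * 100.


Y = lipid_content * extraction_eff * 100
= 0.359 * 0.7769 * 100
= 27.8907%

27.8907%


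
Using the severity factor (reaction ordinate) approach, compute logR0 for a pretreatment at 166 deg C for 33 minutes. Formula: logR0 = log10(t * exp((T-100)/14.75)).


logR0 = log10(t * exp((T - 100) / 14.75))
= log10(33 * exp((166 - 100) / 14.75))
= 3.4618

3.4618


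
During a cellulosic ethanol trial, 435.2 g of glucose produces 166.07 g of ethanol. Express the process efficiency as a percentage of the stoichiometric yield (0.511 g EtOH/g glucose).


Fermentation efficiency = (actual / (0.511 * glucose)) * 100
= (166.07 / (0.511 * 435.2)) * 100
= 74.6761%

74.6761%


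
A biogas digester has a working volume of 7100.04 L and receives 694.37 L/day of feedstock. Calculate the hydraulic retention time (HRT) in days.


HRT = V / Q
= 7100.04 / 694.37
= 10.2252 days

10.2252 days


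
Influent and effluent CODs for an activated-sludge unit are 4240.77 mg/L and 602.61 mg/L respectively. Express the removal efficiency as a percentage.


eta = (COD_in - COD_out) / COD_in * 100
= (4240.77 - 602.61) / 4240.77 * 100
= 85.7901%

85.7901%


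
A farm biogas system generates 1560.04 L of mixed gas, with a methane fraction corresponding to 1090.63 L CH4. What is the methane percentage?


CH4% = V_CH4 / V_total * 100
= 1090.63 / 1560.04 * 100
= 69.9104%

69.9104%


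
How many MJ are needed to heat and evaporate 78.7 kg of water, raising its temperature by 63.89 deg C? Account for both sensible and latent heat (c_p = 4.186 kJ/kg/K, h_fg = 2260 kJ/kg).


E = m_water * (4.186 * dT + 2260) / 1000
= 78.7 * (4.186 * 63.89 + 2260) / 1000
= 198.9098 MJ

198.9098 MJ


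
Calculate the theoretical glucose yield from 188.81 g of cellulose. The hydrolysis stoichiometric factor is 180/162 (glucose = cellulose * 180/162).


glucose = cellulose * 180/162
= 188.81 * 180/162
= 209.7889 g

209.7889 g


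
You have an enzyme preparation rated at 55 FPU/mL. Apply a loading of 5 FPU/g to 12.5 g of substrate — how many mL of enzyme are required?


V = dosage * m_sub / activity
V = 5 * 12.5 / 55
V = 1.1364 mL

1.1364 mL


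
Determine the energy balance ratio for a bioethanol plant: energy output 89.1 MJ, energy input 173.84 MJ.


EROI = E_out / E_in
= 89.1 / 173.84
= 0.5125

0.5125


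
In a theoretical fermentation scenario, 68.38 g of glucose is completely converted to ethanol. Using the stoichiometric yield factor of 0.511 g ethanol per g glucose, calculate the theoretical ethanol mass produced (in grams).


Theoretical ethanol yield: m_EtOH = 0.511 * m_glucose
m_EtOH = 0.511 * 68.38 = 34.9422 g

34.9422 g


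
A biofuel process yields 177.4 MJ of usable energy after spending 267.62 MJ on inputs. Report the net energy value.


NEV = E_out - E_in
= 177.4 - 267.62
= -90.2200 MJ

-90.2200 MJ


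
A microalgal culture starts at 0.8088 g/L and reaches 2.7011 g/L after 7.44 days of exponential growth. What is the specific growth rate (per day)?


mu = ln(X2/X1) / dt
= ln(2.7011/0.8088) / 7.44
= 0.1621 per day

0.1621 per day


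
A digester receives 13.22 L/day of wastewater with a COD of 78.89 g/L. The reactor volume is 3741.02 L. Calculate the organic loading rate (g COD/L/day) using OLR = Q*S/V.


OLR = Q * S / V
= 13.22 * 78.89 / 3741.02
= 0.2788 g/L/day

0.2788 g/L/day


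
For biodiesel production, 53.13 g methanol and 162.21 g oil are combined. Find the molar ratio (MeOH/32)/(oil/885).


Molar ratio = n_MeOH / n_oil = (MeOH/32) / (oil/885) = (MeOH * 885) / (32 * oil)
= (53.13 * 885) / (32 * 162.21)
= 9.0585

9.0585


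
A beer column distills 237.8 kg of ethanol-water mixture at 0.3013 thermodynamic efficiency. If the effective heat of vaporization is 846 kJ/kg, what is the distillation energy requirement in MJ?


E = m * 846 / (eta * 1000)
= 237.8 * 846 / (0.3013 * 1000)
= 667.7026 MJ

667.7026 MJ


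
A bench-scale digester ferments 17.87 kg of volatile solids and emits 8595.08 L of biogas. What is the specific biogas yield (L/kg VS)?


Y = V / VS
= 8595.08 / 17.87
= 480.9782 L/kg VS

480.9782 L/kg VS


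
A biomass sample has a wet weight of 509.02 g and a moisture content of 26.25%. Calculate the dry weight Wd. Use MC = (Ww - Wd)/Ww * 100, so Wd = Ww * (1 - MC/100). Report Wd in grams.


Wd = Ww * (1 - MC/100)
= 509.02 * (1 - 26.25/100)
= 375.4022 g

375.4022 g


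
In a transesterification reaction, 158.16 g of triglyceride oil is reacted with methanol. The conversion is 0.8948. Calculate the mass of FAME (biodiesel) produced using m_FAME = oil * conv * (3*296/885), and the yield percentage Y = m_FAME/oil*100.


m_FAME = oil * conv * (3 * 296 / 885) = oil * conv * (888/885)
= 158.16 * 0.8948 * 888 / 885
= 142.0013 g
Y = m_FAME / oil * 100 = conv * (888/885) * 100
= 0.8948 * 888 / 885 * 100
= 89.78%

142.0013 g FAME; Y = 89.78%


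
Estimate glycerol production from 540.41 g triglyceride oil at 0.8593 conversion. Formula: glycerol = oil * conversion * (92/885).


glycerol = oil * conv * (92/885)
= 540.41 * 0.8593 * 92 / 885
= 48.2739 g

48.2739 g


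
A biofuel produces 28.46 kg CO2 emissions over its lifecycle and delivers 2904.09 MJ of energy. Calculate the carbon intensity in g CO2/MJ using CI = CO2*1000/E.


CI = CO2 * 1000 / E
= 28.46 * 1000 / 2904.09
= 9.8000 g CO2/MJ

9.8000 g CO2/MJ


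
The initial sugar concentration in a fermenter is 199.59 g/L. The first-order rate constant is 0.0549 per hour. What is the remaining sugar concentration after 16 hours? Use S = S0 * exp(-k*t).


S = S0 * exp(-k * t)
S = 199.59 * exp(-0.0549 * 16)
S = 82.9191 g/L

82.9191 g/L


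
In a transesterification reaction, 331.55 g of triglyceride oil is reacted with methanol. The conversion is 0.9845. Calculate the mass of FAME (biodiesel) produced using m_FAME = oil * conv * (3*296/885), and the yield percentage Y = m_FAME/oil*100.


m_FAME = oil * conv * (3 * 296 / 885) = oil * conv * (888/885)
= 331.55 * 0.9845 * 888 / 885
= 327.5175 g
Y = m_FAME / oil * 100 = conv * (888/885) * 100
= 0.9845 * 888 / 885 * 100
= 98.78%

327.5175 g FAME; Y = 98.78%


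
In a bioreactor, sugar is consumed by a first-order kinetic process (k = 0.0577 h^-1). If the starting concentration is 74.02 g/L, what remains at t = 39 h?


S = S0 * exp(-k * t)
S = 74.02 * exp(-0.0577 * 39)
S = 7.7993 g/L

7.7993 g/L


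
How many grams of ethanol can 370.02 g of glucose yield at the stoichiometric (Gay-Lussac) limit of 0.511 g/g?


Theoretical ethanol yield: m_EtOH = 0.511 * m_glucose
m_EtOH = 0.511 * 370.02 = 189.0802 g

189.0802 g


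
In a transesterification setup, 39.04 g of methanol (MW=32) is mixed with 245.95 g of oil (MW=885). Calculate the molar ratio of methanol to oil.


Molar ratio = n_MeOH / n_oil = (MeOH/32) / (oil/885) = (MeOH * 885) / (32 * oil)
= (39.04 * 885) / (32 * 245.95)
= 4.3899

4.3899


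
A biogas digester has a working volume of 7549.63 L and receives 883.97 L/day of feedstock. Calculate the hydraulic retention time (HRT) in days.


HRT = V / Q
= 7549.63 / 883.97
= 8.5406 days

8.5406 days


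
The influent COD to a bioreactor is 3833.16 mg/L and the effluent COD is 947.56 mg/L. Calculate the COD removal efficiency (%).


eta = (COD_in - COD_out) / COD_in * 100
= (3833.16 - 947.56) / 3833.16 * 100
= 75.2799%

75.2799%


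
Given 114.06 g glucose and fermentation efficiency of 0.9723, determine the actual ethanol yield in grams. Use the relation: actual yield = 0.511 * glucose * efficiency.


Actual ethanol: m = 0.511 * 114.06 * 0.9723
m = 56.6702 g

56.6702 g


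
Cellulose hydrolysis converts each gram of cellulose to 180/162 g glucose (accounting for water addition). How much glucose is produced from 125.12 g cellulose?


glucose = cellulose * 180/162
= 125.12 * 180/162
= 139.0222 g

139.0222 g


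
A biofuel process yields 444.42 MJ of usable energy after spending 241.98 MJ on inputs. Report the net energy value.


NEV = E_out - E_in
= 444.42 - 241.98
= 202.4400 MJ

202.4400 MJ


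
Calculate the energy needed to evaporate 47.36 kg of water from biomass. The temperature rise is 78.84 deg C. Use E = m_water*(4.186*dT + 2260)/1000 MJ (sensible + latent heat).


E = m_water * (4.186 * dT + 2260) / 1000
= 47.36 * (4.186 * 78.84 + 2260) / 1000
= 122.6635 MJ

122.6635 MJ


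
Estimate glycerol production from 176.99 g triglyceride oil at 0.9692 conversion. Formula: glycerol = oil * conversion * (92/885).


glycerol = oil * conv * (92/885)
= 176.99 * 0.9692 * 92 / 885
= 17.8323 g

17.8323 g


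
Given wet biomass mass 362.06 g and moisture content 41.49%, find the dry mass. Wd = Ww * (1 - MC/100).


Wd = Ww * (1 - MC/100)
= 362.06 * (1 - 41.49/100)
= 211.8413 g

211.8413 g


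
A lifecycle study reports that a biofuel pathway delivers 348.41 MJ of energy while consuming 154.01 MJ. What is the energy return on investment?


EROI = E_out / E_in
= 348.41 / 154.01
= 2.2623

2.2623


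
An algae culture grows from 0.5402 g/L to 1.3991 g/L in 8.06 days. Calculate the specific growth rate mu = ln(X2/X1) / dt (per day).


mu = ln(X2/X1) / dt
= ln(1.3991/0.5402) / 8.06
= 0.1181 per day

0.1181 per day


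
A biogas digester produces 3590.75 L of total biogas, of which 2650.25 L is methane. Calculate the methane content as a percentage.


CH4% = V_CH4 / V_total * 100
= 2650.25 / 3590.75 * 100
= 73.8077%

73.8077%


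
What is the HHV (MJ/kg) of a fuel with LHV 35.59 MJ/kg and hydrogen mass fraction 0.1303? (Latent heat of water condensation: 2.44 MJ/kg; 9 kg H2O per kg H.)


HHV = LHV + H_frac * 9 * 2.44
= 35.59 + 0.1303 * 9 * 2.44
= 38.4514 MJ/kg

38.4514 MJ/kg


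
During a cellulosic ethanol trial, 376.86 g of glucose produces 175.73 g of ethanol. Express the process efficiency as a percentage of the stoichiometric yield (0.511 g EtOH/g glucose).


Fermentation efficiency = (actual / (0.511 * glucose)) * 100
= (175.73 / (0.511 * 376.86)) * 100
= 91.2525%

91.2525%


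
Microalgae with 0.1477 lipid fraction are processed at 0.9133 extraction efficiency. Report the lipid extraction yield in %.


Y = lipid_content * extraction_eff * 100
= 0.1477 * 0.9133 * 100
= 13.4894%

13.4894%


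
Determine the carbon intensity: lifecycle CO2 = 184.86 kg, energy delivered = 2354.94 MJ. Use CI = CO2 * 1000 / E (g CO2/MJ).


CI = CO2 * 1000 / E
= 184.86 * 1000 / 2354.94
= 78.4988 g CO2/MJ

78.4988 g CO2/MJ


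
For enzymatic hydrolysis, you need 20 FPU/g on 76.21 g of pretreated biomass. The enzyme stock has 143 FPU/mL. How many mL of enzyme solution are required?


V = dosage * m_sub / activity
V = 20 * 76.21 / 143
V = 10.6587 mL

10.6587 mL


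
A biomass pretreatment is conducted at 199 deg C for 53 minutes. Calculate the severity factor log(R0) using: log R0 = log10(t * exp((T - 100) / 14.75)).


logR0 = log10(t * exp((T - 100) / 14.75))
= log10(53 * exp((199 - 100) / 14.75))
= 4.6392

4.6392


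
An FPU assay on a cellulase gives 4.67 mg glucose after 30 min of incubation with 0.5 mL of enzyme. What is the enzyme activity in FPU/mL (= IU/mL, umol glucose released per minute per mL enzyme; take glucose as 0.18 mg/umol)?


Activity = glucose_mg / (0.18 mg/umol * V_mL * t_min)
= 4.67 / (0.18 * 0.5 * 30)
= 1.7296 FPU/mL

1.7296 FPU/mL


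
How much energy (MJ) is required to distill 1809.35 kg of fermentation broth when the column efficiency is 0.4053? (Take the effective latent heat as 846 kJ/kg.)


E = m * 846 / (eta * 1000)
= 1809.35 * 846 / (0.4053 * 1000)
= 3776.7335 MJ

3776.7335 MJ


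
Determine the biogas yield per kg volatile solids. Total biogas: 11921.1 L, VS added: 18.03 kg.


Y = V / VS
= 11921.1 / 18.03
= 661.1814 L/kg VS

661.1814 L/kg VS


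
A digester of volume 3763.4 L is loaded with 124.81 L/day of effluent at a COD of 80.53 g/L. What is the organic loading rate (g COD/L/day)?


OLR = Q * S / V
= 124.81 * 80.53 / 3763.4
= 2.6707 g/L/day

2.6707 g/L/day


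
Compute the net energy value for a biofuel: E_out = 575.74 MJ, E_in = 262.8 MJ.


NEV = E_out - E_in
= 575.74 - 262.8
= 312.9400 MJ

312.9400 MJ


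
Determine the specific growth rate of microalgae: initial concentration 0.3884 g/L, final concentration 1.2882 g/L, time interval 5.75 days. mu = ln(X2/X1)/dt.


mu = ln(X2/X1) / dt
= ln(1.2882/0.3884) / 5.75
= 0.2085 per day

0.2085 per day


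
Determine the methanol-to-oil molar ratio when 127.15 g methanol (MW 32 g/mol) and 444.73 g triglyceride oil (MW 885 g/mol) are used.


Molar ratio = n_MeOH / n_oil = (MeOH/32) / (oil/885) = (MeOH * 885) / (32 * oil)
= (127.15 * 885) / (32 * 444.73)
= 7.9070

7.9070


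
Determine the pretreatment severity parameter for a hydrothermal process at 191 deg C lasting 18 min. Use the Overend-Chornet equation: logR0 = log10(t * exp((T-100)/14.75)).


logR0 = log10(t * exp((T - 100) / 14.75))
= log10(18 * exp((191 - 100) / 14.75))
= 3.9346

3.9346


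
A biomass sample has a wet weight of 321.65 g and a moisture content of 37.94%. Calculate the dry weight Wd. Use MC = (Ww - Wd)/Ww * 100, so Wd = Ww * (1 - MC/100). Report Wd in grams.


Wd = Ww * (1 - MC/100)
= 321.65 * (1 - 37.94/100)
= 199.6160 g

199.6160 g


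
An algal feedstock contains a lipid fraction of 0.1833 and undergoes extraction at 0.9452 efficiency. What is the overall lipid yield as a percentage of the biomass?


Y = lipid_content * extraction_eff * 100
= 0.1833 * 0.9452 * 100
= 17.3255%

17.3255%


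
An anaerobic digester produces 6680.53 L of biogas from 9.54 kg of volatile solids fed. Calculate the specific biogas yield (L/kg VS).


Y = V / VS
= 6680.53 / 9.54
= 700.2652 L/kg VS

700.2652 L/kg VS


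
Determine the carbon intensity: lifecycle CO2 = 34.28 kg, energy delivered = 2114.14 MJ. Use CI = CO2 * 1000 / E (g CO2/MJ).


CI = CO2 * 1000 / E
= 34.28 * 1000 / 2114.14
= 16.2146 g CO2/MJ

16.2146 g CO2/MJ


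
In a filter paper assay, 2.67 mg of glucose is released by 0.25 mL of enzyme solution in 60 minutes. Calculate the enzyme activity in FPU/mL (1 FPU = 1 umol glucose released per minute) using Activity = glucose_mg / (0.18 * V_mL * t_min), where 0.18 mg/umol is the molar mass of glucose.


Activity = glucose_mg / (0.18 mg/umol * V_mL * t_min)
= 2.67 / (0.18 * 0.25 * 60)
= 0.9889 FPU/mL

0.9889 FPU/mL


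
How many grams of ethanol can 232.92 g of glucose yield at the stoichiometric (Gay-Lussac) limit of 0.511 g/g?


Theoretical ethanol yield: m_EtOH = 0.511 * m_glucose
m_EtOH = 0.511 * 232.92 = 119.0221 g

119.0221 g


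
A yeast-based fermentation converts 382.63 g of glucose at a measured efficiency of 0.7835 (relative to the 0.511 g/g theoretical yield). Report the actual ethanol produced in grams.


Actual ethanol: m = 0.511 * 382.63 * 0.7835
m = 153.1930 g

153.1930 g


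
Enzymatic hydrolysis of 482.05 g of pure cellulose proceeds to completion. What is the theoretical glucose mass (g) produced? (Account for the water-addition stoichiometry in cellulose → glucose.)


glucose = cellulose * 180/162
= 482.05 * 180/162
= 535.6111 g

535.6111 g


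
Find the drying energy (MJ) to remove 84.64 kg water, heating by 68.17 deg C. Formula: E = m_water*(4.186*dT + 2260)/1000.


E = m_water * (4.186 * dT + 2260) / 1000
= 84.64 * (4.186 * 68.17 + 2260) / 1000
= 215.4392 MJ

215.4392 MJ


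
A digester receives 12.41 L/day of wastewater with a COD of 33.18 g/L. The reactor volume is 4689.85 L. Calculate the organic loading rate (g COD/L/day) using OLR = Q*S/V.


OLR = Q * S / V
= 12.41 * 33.18 / 4689.85
= 0.0878 g/L/day

0.0878 g/L/day


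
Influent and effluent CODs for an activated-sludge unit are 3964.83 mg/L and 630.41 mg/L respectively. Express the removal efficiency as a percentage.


eta = (COD_in - COD_out) / COD_in * 100
= (3964.83 - 630.41) / 3964.83 * 100
= 84.0999%

84.0999%


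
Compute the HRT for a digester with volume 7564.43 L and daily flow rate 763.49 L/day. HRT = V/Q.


HRT = V / Q
= 7564.43 / 763.49
= 9.9077 days

9.9077 days


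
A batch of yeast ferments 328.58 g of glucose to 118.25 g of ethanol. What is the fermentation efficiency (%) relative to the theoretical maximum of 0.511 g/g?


Fermentation efficiency = (actual / (0.511 * glucose)) * 100
= (118.25 / (0.511 * 328.58)) * 100
= 70.4270%

70.4270%


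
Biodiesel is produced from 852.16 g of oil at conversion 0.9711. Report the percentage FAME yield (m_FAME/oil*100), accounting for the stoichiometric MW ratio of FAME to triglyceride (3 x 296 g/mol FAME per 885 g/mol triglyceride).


m_FAME = oil * conv * (3 * 296 / 885) = oil * conv * (888/885)
= 852.16 * 0.9711 * 888 / 885
= 830.3378 g
Y = m_FAME / oil * 100 = conv * (888/885) * 100
= 0.9711 * 888 / 885 * 100
= 97.44%

97.44%


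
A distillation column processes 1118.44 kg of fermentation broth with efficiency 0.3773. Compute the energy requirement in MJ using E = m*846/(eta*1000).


E = m * 846 / (eta * 1000)
= 1118.44 * 846 / (0.3773 * 1000)
= 2507.8193 MJ

2507.8193 MJ


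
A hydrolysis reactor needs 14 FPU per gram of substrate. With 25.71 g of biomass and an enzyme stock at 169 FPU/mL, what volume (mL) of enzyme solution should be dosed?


V = dosage * m_sub / activity
V = 14 * 25.71 / 169
V = 2.1298 mL

2.1298 mL


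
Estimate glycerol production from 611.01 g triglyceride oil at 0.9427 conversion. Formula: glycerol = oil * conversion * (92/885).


glycerol = oil * conv * (92/885)
= 611.01 * 0.9427 * 92 / 885
= 59.8779 g

59.8779 g


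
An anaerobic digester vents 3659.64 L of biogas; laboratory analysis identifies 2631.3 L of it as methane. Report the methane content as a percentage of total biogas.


CH4% = V_CH4 / V_total * 100
= 2631.3 / 3659.64 * 100
= 71.9005%

71.9005%


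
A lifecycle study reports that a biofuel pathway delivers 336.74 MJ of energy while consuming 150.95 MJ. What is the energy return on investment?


EROI = E_out / E_in
= 336.74 / 150.95
= 2.2308

2.2308


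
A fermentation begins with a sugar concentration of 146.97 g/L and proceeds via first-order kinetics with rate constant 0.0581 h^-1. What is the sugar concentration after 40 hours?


S = S0 * exp(-k * t)
S = 146.97 * exp(-0.0581 * 40)
S = 14.3856 g/L

14.3856 g/L


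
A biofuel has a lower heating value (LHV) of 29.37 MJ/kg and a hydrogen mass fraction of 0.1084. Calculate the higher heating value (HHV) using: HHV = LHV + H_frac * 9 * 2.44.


HHV = LHV + H_frac * 9 * 2.44
= 29.37 + 0.1084 * 9 * 2.44
= 31.7505 MJ/kg

31.7505 MJ/kg


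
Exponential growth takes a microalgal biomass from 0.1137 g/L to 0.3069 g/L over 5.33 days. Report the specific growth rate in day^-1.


mu = ln(X2/X1) / dt
= ln(0.3069/0.1137) / 5.33
= 0.1863 per day

0.1863 per day


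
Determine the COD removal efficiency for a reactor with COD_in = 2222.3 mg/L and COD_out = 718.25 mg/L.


eta = (COD_in - COD_out) / COD_in * 100
= (2222.3 - 718.25) / 2222.3 * 100
= 67.6799%

67.6799%


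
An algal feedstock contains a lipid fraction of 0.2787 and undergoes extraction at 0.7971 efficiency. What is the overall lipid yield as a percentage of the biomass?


Y = lipid_content * extraction_eff * 100
= 0.2787 * 0.7971 * 100
= 22.2152%

22.2152%


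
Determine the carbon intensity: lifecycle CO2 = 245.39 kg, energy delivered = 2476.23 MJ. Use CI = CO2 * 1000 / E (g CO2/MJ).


CI = CO2 * 1000 / E
= 245.39 * 1000 / 2476.23
= 99.0982 g CO2/MJ

99.0982 g CO2/MJ


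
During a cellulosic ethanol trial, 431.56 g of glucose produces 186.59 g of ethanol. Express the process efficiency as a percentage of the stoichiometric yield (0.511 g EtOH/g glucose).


Fermentation efficiency = (actual / (0.511 * glucose)) * 100
= (186.59 / (0.511 * 431.56)) * 100
= 84.6109%

84.6109%


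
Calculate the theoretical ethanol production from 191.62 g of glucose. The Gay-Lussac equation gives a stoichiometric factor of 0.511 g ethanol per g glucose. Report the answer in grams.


Theoretical ethanol yield: m_EtOH = 0.511 * m_glucose
m_EtOH = 0.511 * 191.62 = 97.9178 g

97.9178 g


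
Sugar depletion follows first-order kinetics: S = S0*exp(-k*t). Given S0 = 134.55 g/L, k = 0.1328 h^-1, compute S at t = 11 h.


S = S0 * exp(-k * t)
S = 134.55 * exp(-0.1328 * 11)
S = 31.2224 g/L

31.2224 g/L


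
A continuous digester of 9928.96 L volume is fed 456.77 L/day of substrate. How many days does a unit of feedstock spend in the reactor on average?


HRT = V / Q
= 9928.96 / 456.77
= 21.7373 days

21.7373 days


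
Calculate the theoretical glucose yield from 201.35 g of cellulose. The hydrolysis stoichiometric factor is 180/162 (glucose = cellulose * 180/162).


glucose = cellulose * 180/162
= 201.35 * 180/162
= 223.7222 g

223.7222 g


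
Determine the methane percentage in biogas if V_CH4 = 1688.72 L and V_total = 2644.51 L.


CH4% = V_CH4 / V_total * 100
= 1688.72 / 2644.51 * 100
= 63.8576%

63.8576%


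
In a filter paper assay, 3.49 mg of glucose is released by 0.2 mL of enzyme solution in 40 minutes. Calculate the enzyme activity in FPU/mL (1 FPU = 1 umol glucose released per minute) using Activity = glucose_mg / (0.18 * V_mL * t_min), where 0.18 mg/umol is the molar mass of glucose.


Activity = glucose_mg / (0.18 mg/umol * V_mL * t_min)
= 3.49 / (0.18 * 0.2 * 40)
= 2.4236 FPU/mL

2.4236 FPU/mL


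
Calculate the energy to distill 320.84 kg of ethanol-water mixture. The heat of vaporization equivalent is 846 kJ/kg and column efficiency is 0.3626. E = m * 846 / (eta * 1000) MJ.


E = m * 846 / (eta * 1000)
= 320.84 * 846 / (0.3626 * 1000)
= 748.5677 MJ

748.5677 MJ


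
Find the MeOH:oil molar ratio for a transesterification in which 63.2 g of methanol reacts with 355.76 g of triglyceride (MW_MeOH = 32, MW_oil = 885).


Molar ratio = n_MeOH / n_oil = (MeOH/32) / (oil/885) = (MeOH * 885) / (32 * oil)
= (63.2 * 885) / (32 * 355.76)
= 4.9131

4.9131


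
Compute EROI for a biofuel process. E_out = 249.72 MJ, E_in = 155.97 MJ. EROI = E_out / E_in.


EROI = E_out / E_in
= 249.72 / 155.97
= 1.6011

1.6011


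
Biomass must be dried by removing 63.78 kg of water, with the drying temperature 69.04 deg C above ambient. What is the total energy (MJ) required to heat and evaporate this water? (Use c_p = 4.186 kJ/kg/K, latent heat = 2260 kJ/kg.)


E = m_water * (4.186 * dT + 2260) / 1000
= 63.78 * (4.186 * 69.04 + 2260) / 1000
= 162.5753 MJ

162.5753 MJ
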